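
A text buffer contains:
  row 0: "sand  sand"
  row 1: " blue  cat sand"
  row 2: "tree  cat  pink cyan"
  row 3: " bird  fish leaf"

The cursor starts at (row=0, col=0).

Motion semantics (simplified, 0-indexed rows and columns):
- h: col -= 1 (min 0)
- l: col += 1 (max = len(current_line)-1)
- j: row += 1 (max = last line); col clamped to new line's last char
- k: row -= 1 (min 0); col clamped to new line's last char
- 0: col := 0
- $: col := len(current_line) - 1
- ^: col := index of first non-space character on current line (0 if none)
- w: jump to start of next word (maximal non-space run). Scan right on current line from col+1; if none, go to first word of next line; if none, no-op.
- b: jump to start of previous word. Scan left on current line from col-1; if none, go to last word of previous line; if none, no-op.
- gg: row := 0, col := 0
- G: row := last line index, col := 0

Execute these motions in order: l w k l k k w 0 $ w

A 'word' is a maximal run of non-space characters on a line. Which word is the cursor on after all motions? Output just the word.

After 1 (l): row=0 col=1 char='a'
After 2 (w): row=0 col=6 char='s'
After 3 (k): row=0 col=6 char='s'
After 4 (l): row=0 col=7 char='a'
After 5 (k): row=0 col=7 char='a'
After 6 (k): row=0 col=7 char='a'
After 7 (w): row=1 col=1 char='b'
After 8 (0): row=1 col=0 char='_'
After 9 ($): row=1 col=14 char='d'
After 10 (w): row=2 col=0 char='t'

Answer: tree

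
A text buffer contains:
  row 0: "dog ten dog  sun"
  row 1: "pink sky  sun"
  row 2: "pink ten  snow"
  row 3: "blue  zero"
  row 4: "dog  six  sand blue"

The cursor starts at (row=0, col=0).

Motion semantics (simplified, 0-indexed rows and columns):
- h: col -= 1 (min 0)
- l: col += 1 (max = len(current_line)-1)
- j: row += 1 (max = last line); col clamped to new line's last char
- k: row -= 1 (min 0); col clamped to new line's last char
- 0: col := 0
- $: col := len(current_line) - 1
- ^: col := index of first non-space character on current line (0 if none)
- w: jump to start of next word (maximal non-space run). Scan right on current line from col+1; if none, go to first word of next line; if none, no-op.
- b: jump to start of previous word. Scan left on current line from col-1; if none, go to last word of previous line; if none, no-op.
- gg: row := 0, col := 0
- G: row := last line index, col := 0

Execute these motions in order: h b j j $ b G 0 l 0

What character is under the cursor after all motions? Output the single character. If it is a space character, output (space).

Answer: d

Derivation:
After 1 (h): row=0 col=0 char='d'
After 2 (b): row=0 col=0 char='d'
After 3 (j): row=1 col=0 char='p'
After 4 (j): row=2 col=0 char='p'
After 5 ($): row=2 col=13 char='w'
After 6 (b): row=2 col=10 char='s'
After 7 (G): row=4 col=0 char='d'
After 8 (0): row=4 col=0 char='d'
After 9 (l): row=4 col=1 char='o'
After 10 (0): row=4 col=0 char='d'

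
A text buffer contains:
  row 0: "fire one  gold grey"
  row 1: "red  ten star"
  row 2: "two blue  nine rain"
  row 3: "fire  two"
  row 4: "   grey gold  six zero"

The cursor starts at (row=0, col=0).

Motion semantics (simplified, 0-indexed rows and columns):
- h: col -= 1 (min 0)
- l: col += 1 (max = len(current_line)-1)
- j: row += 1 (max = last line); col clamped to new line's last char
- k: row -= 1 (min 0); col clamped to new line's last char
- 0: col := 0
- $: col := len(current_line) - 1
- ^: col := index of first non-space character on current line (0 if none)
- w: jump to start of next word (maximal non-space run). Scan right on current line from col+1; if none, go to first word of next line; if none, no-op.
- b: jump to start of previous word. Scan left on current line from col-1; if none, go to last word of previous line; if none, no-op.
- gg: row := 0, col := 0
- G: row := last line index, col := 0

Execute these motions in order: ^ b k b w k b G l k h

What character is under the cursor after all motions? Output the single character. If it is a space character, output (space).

Answer: f

Derivation:
After 1 (^): row=0 col=0 char='f'
After 2 (b): row=0 col=0 char='f'
After 3 (k): row=0 col=0 char='f'
After 4 (b): row=0 col=0 char='f'
After 5 (w): row=0 col=5 char='o'
After 6 (k): row=0 col=5 char='o'
After 7 (b): row=0 col=0 char='f'
After 8 (G): row=4 col=0 char='_'
After 9 (l): row=4 col=1 char='_'
After 10 (k): row=3 col=1 char='i'
After 11 (h): row=3 col=0 char='f'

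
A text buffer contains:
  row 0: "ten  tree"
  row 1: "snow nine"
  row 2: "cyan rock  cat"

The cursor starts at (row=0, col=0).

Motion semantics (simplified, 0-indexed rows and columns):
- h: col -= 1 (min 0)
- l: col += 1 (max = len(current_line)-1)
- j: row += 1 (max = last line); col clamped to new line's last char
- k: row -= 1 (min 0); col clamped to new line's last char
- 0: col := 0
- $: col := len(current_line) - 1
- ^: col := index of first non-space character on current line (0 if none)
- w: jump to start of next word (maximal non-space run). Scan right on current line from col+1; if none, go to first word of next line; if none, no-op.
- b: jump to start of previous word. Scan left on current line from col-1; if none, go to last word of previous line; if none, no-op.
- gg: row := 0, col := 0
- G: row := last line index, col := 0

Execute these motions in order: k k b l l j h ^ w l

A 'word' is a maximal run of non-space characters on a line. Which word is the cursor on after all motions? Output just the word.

Answer: nine

Derivation:
After 1 (k): row=0 col=0 char='t'
After 2 (k): row=0 col=0 char='t'
After 3 (b): row=0 col=0 char='t'
After 4 (l): row=0 col=1 char='e'
After 5 (l): row=0 col=2 char='n'
After 6 (j): row=1 col=2 char='o'
After 7 (h): row=1 col=1 char='n'
After 8 (^): row=1 col=0 char='s'
After 9 (w): row=1 col=5 char='n'
After 10 (l): row=1 col=6 char='i'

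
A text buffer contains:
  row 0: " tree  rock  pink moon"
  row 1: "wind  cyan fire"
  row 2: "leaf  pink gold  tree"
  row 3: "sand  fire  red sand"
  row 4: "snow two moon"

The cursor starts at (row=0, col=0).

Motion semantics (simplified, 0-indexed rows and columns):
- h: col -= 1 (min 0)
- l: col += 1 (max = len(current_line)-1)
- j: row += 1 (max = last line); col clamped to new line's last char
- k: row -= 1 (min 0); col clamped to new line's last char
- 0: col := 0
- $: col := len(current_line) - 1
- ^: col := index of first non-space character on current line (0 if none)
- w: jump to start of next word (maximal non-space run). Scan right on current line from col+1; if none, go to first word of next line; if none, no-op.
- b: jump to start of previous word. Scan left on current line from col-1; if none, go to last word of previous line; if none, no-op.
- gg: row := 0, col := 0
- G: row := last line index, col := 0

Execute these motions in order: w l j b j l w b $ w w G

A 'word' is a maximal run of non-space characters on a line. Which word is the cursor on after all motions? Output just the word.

After 1 (w): row=0 col=1 char='t'
After 2 (l): row=0 col=2 char='r'
After 3 (j): row=1 col=2 char='n'
After 4 (b): row=1 col=0 char='w'
After 5 (j): row=2 col=0 char='l'
After 6 (l): row=2 col=1 char='e'
After 7 (w): row=2 col=6 char='p'
After 8 (b): row=2 col=0 char='l'
After 9 ($): row=2 col=20 char='e'
After 10 (w): row=3 col=0 char='s'
After 11 (w): row=3 col=6 char='f'
After 12 (G): row=4 col=0 char='s'

Answer: snow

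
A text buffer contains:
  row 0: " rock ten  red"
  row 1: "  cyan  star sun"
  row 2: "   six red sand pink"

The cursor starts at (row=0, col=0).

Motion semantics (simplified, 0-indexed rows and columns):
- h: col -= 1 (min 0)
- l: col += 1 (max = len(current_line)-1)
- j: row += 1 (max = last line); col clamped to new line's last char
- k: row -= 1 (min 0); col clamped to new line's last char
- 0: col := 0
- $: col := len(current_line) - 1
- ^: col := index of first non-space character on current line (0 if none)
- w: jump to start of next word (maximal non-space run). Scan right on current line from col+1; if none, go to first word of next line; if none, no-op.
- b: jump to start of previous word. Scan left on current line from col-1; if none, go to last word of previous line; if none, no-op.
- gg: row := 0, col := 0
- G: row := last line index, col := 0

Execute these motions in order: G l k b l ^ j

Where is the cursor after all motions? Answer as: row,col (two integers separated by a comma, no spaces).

After 1 (G): row=2 col=0 char='_'
After 2 (l): row=2 col=1 char='_'
After 3 (k): row=1 col=1 char='_'
After 4 (b): row=0 col=11 char='r'
After 5 (l): row=0 col=12 char='e'
After 6 (^): row=0 col=1 char='r'
After 7 (j): row=1 col=1 char='_'

Answer: 1,1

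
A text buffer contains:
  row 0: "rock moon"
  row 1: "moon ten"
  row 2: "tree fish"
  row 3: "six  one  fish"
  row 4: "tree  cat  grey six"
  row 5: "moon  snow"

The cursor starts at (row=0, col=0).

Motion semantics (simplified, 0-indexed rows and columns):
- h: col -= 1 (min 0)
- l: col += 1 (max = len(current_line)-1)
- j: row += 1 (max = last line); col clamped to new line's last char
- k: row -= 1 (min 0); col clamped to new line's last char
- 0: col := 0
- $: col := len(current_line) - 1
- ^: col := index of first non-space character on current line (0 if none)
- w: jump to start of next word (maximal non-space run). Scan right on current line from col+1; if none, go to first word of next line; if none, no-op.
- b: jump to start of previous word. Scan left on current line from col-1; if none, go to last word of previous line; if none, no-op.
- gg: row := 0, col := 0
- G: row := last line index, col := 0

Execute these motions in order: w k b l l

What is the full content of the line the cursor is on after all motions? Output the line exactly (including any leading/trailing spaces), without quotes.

After 1 (w): row=0 col=5 char='m'
After 2 (k): row=0 col=5 char='m'
After 3 (b): row=0 col=0 char='r'
After 4 (l): row=0 col=1 char='o'
After 5 (l): row=0 col=2 char='c'

Answer: rock moon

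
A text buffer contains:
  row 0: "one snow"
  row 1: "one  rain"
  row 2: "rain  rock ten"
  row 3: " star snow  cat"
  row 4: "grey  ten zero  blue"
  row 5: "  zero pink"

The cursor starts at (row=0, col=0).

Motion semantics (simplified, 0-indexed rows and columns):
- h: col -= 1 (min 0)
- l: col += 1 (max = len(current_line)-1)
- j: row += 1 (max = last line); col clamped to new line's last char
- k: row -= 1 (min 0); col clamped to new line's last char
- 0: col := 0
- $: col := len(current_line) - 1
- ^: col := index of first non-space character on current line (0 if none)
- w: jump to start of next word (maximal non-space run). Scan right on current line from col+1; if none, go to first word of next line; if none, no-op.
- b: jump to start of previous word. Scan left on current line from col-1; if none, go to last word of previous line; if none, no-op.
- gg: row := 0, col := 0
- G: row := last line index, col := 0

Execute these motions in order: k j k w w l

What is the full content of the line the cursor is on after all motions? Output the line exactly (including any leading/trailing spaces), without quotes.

After 1 (k): row=0 col=0 char='o'
After 2 (j): row=1 col=0 char='o'
After 3 (k): row=0 col=0 char='o'
After 4 (w): row=0 col=4 char='s'
After 5 (w): row=1 col=0 char='o'
After 6 (l): row=1 col=1 char='n'

Answer: one  rain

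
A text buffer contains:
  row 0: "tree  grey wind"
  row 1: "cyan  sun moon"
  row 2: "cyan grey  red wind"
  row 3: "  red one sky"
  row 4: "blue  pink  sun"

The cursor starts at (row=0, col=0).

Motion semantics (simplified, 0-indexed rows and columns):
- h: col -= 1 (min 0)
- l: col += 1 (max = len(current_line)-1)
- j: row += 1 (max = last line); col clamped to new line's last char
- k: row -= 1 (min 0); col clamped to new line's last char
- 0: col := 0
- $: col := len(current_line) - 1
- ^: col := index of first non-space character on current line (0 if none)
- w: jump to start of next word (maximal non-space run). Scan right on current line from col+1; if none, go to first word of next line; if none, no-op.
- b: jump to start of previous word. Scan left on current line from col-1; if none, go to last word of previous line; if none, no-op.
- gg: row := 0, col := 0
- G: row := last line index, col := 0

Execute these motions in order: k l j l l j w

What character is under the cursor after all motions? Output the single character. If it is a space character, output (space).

Answer: g

Derivation:
After 1 (k): row=0 col=0 char='t'
After 2 (l): row=0 col=1 char='r'
After 3 (j): row=1 col=1 char='y'
After 4 (l): row=1 col=2 char='a'
After 5 (l): row=1 col=3 char='n'
After 6 (j): row=2 col=3 char='n'
After 7 (w): row=2 col=5 char='g'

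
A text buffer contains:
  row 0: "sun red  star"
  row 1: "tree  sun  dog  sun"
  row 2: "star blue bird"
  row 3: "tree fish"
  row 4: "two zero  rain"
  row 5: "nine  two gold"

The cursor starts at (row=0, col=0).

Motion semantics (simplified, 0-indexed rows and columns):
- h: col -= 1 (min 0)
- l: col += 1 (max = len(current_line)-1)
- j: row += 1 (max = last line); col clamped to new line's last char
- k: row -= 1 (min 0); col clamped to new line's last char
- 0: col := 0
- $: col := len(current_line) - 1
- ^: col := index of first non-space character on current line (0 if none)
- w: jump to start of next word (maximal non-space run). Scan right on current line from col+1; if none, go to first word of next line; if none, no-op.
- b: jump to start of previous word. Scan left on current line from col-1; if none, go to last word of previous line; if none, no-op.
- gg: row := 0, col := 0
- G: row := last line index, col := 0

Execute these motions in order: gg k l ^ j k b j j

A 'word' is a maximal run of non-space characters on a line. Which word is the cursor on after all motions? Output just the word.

After 1 (gg): row=0 col=0 char='s'
After 2 (k): row=0 col=0 char='s'
After 3 (l): row=0 col=1 char='u'
After 4 (^): row=0 col=0 char='s'
After 5 (j): row=1 col=0 char='t'
After 6 (k): row=0 col=0 char='s'
After 7 (b): row=0 col=0 char='s'
After 8 (j): row=1 col=0 char='t'
After 9 (j): row=2 col=0 char='s'

Answer: star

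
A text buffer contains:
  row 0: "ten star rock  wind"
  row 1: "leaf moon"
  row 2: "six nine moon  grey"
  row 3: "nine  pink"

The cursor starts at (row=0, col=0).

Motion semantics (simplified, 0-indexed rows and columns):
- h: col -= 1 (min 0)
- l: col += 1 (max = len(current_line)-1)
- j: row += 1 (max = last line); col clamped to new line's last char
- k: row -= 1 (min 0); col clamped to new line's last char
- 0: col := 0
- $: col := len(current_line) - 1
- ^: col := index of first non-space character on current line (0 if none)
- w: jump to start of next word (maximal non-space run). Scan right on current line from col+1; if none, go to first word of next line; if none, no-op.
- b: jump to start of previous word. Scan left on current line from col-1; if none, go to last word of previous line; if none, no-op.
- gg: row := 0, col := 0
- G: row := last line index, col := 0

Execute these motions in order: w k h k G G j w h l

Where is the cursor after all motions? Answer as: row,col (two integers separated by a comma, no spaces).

Answer: 3,6

Derivation:
After 1 (w): row=0 col=4 char='s'
After 2 (k): row=0 col=4 char='s'
After 3 (h): row=0 col=3 char='_'
After 4 (k): row=0 col=3 char='_'
After 5 (G): row=3 col=0 char='n'
After 6 (G): row=3 col=0 char='n'
After 7 (j): row=3 col=0 char='n'
After 8 (w): row=3 col=6 char='p'
After 9 (h): row=3 col=5 char='_'
After 10 (l): row=3 col=6 char='p'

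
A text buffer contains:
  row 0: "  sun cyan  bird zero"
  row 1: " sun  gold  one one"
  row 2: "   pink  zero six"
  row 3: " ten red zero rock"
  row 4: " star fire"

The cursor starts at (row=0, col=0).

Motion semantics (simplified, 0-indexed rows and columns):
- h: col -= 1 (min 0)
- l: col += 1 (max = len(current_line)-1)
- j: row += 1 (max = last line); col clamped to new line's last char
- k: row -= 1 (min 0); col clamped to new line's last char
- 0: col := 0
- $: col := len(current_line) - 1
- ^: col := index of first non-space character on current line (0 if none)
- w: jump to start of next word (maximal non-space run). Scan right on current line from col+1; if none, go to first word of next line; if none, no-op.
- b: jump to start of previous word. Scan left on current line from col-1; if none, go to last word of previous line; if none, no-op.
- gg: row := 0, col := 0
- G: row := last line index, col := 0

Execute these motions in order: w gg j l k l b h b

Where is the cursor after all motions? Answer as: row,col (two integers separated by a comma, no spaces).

After 1 (w): row=0 col=2 char='s'
After 2 (gg): row=0 col=0 char='_'
After 3 (j): row=1 col=0 char='_'
After 4 (l): row=1 col=1 char='s'
After 5 (k): row=0 col=1 char='_'
After 6 (l): row=0 col=2 char='s'
After 7 (b): row=0 col=2 char='s'
After 8 (h): row=0 col=1 char='_'
After 9 (b): row=0 col=1 char='_'

Answer: 0,1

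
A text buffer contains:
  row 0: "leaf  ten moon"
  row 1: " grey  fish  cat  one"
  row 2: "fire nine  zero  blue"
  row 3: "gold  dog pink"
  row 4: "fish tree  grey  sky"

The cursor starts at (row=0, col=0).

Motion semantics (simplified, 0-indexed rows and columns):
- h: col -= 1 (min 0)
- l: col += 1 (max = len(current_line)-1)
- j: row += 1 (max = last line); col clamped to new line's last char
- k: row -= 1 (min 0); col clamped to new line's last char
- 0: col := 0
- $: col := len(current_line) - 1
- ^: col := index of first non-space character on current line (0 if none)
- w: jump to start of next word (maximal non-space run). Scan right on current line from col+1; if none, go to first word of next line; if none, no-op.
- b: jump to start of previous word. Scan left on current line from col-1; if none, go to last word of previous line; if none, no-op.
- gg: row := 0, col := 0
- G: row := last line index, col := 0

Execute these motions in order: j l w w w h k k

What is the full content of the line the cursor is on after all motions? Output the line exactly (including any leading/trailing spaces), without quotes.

After 1 (j): row=1 col=0 char='_'
After 2 (l): row=1 col=1 char='g'
After 3 (w): row=1 col=7 char='f'
After 4 (w): row=1 col=13 char='c'
After 5 (w): row=1 col=18 char='o'
After 6 (h): row=1 col=17 char='_'
After 7 (k): row=0 col=13 char='n'
After 8 (k): row=0 col=13 char='n'

Answer: leaf  ten moon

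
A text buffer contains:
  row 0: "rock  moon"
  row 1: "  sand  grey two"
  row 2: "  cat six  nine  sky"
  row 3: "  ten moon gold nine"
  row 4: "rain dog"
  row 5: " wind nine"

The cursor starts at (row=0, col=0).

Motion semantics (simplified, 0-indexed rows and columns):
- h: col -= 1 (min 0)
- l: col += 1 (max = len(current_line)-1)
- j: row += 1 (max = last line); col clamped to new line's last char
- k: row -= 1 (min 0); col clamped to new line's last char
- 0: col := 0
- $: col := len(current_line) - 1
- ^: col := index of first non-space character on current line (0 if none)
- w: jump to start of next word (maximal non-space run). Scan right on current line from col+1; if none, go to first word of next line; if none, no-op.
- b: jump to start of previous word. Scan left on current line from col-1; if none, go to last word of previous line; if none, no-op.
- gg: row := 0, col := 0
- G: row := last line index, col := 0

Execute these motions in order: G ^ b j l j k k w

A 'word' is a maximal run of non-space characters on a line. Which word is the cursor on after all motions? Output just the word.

After 1 (G): row=5 col=0 char='_'
After 2 (^): row=5 col=1 char='w'
After 3 (b): row=4 col=5 char='d'
After 4 (j): row=5 col=5 char='_'
After 5 (l): row=5 col=6 char='n'
After 6 (j): row=5 col=6 char='n'
After 7 (k): row=4 col=6 char='o'
After 8 (k): row=3 col=6 char='m'
After 9 (w): row=3 col=11 char='g'

Answer: gold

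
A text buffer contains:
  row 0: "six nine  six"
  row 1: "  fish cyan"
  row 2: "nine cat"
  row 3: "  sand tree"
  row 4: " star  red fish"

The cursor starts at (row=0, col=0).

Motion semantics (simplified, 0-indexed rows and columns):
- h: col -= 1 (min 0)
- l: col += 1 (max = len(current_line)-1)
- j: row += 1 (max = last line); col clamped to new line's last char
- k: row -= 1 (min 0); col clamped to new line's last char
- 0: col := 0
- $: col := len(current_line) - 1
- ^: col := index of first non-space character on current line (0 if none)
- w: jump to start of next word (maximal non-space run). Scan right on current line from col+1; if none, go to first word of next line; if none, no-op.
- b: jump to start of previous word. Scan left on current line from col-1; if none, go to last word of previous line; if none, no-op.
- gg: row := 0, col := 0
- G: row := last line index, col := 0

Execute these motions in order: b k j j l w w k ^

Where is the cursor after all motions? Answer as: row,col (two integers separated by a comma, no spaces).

Answer: 2,0

Derivation:
After 1 (b): row=0 col=0 char='s'
After 2 (k): row=0 col=0 char='s'
After 3 (j): row=1 col=0 char='_'
After 4 (j): row=2 col=0 char='n'
After 5 (l): row=2 col=1 char='i'
After 6 (w): row=2 col=5 char='c'
After 7 (w): row=3 col=2 char='s'
After 8 (k): row=2 col=2 char='n'
After 9 (^): row=2 col=0 char='n'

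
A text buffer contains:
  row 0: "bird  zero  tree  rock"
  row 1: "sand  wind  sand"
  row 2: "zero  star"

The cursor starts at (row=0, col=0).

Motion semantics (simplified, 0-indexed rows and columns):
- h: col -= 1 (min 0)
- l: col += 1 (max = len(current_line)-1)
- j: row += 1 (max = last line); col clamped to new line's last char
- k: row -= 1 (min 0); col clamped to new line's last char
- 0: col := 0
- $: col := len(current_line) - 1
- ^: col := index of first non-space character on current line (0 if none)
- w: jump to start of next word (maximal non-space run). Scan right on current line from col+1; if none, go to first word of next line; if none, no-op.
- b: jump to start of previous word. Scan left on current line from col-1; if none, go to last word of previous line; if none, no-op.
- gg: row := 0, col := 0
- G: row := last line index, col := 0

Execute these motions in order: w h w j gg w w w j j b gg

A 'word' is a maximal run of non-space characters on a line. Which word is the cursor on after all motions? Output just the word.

Answer: bird

Derivation:
After 1 (w): row=0 col=6 char='z'
After 2 (h): row=0 col=5 char='_'
After 3 (w): row=0 col=6 char='z'
After 4 (j): row=1 col=6 char='w'
After 5 (gg): row=0 col=0 char='b'
After 6 (w): row=0 col=6 char='z'
After 7 (w): row=0 col=12 char='t'
After 8 (w): row=0 col=18 char='r'
After 9 (j): row=1 col=15 char='d'
After 10 (j): row=2 col=9 char='r'
After 11 (b): row=2 col=6 char='s'
After 12 (gg): row=0 col=0 char='b'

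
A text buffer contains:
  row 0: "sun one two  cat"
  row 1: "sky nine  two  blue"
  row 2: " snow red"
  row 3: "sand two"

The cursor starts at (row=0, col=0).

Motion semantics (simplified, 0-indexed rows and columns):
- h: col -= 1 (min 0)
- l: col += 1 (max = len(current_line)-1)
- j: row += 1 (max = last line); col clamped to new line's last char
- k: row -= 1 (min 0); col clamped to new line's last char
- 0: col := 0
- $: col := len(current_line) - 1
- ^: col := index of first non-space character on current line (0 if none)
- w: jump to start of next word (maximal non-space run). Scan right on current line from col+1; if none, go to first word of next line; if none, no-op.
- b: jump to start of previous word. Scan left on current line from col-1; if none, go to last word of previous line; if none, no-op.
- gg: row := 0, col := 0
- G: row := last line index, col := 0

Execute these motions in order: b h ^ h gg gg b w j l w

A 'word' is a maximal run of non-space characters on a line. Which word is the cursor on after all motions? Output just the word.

Answer: two

Derivation:
After 1 (b): row=0 col=0 char='s'
After 2 (h): row=0 col=0 char='s'
After 3 (^): row=0 col=0 char='s'
After 4 (h): row=0 col=0 char='s'
After 5 (gg): row=0 col=0 char='s'
After 6 (gg): row=0 col=0 char='s'
After 7 (b): row=0 col=0 char='s'
After 8 (w): row=0 col=4 char='o'
After 9 (j): row=1 col=4 char='n'
After 10 (l): row=1 col=5 char='i'
After 11 (w): row=1 col=10 char='t'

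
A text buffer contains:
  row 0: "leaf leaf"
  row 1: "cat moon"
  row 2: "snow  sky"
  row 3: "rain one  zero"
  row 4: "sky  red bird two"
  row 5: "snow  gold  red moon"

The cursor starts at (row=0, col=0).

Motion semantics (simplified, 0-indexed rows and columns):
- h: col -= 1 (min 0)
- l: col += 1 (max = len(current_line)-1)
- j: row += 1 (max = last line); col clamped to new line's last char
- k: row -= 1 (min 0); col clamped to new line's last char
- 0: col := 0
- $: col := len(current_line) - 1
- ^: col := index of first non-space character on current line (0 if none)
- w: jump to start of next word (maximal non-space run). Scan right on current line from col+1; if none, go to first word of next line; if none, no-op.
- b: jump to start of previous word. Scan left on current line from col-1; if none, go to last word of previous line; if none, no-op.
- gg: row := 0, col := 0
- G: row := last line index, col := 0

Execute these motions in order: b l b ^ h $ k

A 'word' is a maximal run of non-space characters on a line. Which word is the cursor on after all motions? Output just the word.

After 1 (b): row=0 col=0 char='l'
After 2 (l): row=0 col=1 char='e'
After 3 (b): row=0 col=0 char='l'
After 4 (^): row=0 col=0 char='l'
After 5 (h): row=0 col=0 char='l'
After 6 ($): row=0 col=8 char='f'
After 7 (k): row=0 col=8 char='f'

Answer: leaf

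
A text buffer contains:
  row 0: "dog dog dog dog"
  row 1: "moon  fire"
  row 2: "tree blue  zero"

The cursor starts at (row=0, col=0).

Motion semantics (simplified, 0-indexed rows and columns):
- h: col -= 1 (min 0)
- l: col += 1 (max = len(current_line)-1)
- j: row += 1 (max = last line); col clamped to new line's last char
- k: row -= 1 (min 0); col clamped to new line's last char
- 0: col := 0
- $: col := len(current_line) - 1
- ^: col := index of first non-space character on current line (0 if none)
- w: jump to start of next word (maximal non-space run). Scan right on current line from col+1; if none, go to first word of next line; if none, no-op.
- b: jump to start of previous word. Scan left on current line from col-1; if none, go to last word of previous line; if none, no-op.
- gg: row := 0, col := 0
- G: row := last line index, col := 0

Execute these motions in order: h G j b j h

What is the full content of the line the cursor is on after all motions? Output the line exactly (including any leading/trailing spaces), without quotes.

Answer: tree blue  zero

Derivation:
After 1 (h): row=0 col=0 char='d'
After 2 (G): row=2 col=0 char='t'
After 3 (j): row=2 col=0 char='t'
After 4 (b): row=1 col=6 char='f'
After 5 (j): row=2 col=6 char='l'
After 6 (h): row=2 col=5 char='b'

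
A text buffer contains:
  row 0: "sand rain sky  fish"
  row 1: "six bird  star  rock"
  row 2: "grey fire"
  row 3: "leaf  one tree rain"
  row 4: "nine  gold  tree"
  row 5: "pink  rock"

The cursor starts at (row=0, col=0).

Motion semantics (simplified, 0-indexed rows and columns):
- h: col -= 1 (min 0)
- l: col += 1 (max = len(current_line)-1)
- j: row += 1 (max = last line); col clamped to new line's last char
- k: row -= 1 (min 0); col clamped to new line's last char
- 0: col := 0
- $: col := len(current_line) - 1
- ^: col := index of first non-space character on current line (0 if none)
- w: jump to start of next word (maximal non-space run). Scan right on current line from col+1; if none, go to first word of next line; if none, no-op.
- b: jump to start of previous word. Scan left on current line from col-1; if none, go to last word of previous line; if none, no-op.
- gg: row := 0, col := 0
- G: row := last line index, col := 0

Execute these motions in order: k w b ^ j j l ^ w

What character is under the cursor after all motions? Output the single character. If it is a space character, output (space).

Answer: f

Derivation:
After 1 (k): row=0 col=0 char='s'
After 2 (w): row=0 col=5 char='r'
After 3 (b): row=0 col=0 char='s'
After 4 (^): row=0 col=0 char='s'
After 5 (j): row=1 col=0 char='s'
After 6 (j): row=2 col=0 char='g'
After 7 (l): row=2 col=1 char='r'
After 8 (^): row=2 col=0 char='g'
After 9 (w): row=2 col=5 char='f'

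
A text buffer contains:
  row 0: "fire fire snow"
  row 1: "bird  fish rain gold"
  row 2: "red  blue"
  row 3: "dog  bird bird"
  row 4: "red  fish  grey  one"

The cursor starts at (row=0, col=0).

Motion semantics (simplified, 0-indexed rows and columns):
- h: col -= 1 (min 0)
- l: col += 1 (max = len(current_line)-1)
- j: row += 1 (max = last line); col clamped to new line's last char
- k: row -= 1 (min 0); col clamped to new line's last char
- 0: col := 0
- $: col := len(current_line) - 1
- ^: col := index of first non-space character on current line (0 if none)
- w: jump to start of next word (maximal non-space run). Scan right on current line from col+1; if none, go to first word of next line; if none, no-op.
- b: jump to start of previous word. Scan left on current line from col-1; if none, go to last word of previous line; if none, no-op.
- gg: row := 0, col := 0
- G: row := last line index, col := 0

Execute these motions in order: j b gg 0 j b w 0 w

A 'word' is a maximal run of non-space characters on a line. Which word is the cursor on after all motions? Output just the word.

After 1 (j): row=1 col=0 char='b'
After 2 (b): row=0 col=10 char='s'
After 3 (gg): row=0 col=0 char='f'
After 4 (0): row=0 col=0 char='f'
After 5 (j): row=1 col=0 char='b'
After 6 (b): row=0 col=10 char='s'
After 7 (w): row=1 col=0 char='b'
After 8 (0): row=1 col=0 char='b'
After 9 (w): row=1 col=6 char='f'

Answer: fish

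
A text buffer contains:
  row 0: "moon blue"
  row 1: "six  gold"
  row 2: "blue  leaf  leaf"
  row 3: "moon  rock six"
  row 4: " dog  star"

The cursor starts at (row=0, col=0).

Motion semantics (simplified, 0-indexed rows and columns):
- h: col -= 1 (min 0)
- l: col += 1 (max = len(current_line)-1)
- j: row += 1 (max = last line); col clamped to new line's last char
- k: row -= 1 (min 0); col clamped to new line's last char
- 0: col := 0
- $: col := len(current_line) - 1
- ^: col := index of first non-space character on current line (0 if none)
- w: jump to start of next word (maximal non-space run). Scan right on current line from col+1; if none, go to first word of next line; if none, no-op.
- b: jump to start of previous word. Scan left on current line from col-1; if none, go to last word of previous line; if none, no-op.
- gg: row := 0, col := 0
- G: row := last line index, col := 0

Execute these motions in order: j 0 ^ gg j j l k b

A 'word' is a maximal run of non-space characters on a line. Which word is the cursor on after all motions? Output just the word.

Answer: six

Derivation:
After 1 (j): row=1 col=0 char='s'
After 2 (0): row=1 col=0 char='s'
After 3 (^): row=1 col=0 char='s'
After 4 (gg): row=0 col=0 char='m'
After 5 (j): row=1 col=0 char='s'
After 6 (j): row=2 col=0 char='b'
After 7 (l): row=2 col=1 char='l'
After 8 (k): row=1 col=1 char='i'
After 9 (b): row=1 col=0 char='s'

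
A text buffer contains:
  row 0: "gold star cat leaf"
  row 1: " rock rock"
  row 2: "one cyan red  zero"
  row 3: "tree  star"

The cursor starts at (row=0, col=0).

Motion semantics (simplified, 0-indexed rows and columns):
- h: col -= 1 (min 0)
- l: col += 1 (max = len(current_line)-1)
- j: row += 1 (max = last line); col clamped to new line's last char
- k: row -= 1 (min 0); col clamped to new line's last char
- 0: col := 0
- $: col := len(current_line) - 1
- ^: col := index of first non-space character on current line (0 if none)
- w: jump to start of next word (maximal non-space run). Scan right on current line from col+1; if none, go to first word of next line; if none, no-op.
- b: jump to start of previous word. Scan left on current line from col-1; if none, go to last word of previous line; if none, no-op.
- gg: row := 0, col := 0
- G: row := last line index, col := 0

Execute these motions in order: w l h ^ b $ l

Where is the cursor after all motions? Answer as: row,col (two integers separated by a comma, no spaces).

After 1 (w): row=0 col=5 char='s'
After 2 (l): row=0 col=6 char='t'
After 3 (h): row=0 col=5 char='s'
After 4 (^): row=0 col=0 char='g'
After 5 (b): row=0 col=0 char='g'
After 6 ($): row=0 col=17 char='f'
After 7 (l): row=0 col=17 char='f'

Answer: 0,17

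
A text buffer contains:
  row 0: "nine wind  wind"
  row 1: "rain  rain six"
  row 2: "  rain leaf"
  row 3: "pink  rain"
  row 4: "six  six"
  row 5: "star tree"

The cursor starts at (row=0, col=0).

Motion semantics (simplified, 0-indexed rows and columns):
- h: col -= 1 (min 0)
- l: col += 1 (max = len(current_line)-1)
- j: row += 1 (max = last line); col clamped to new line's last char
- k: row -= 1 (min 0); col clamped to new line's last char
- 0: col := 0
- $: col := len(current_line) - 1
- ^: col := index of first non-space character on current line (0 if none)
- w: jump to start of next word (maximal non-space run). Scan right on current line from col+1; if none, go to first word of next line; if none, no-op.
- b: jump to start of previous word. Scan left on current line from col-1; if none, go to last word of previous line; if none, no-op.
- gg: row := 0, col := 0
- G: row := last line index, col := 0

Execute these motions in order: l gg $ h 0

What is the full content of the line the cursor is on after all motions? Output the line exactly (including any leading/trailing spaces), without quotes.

After 1 (l): row=0 col=1 char='i'
After 2 (gg): row=0 col=0 char='n'
After 3 ($): row=0 col=14 char='d'
After 4 (h): row=0 col=13 char='n'
After 5 (0): row=0 col=0 char='n'

Answer: nine wind  wind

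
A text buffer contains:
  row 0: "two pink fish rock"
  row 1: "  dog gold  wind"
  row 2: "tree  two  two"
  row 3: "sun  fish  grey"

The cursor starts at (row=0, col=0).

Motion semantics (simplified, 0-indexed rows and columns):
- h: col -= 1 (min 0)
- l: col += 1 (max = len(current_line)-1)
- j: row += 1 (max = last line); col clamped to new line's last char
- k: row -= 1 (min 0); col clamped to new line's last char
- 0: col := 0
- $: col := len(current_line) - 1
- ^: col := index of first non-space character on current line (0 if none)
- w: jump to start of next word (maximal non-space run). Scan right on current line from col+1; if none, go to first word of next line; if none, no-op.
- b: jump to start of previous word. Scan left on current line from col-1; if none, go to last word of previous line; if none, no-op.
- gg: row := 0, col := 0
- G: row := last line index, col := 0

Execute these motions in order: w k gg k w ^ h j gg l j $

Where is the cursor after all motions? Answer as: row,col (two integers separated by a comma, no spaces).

After 1 (w): row=0 col=4 char='p'
After 2 (k): row=0 col=4 char='p'
After 3 (gg): row=0 col=0 char='t'
After 4 (k): row=0 col=0 char='t'
After 5 (w): row=0 col=4 char='p'
After 6 (^): row=0 col=0 char='t'
After 7 (h): row=0 col=0 char='t'
After 8 (j): row=1 col=0 char='_'
After 9 (gg): row=0 col=0 char='t'
After 10 (l): row=0 col=1 char='w'
After 11 (j): row=1 col=1 char='_'
After 12 ($): row=1 col=15 char='d'

Answer: 1,15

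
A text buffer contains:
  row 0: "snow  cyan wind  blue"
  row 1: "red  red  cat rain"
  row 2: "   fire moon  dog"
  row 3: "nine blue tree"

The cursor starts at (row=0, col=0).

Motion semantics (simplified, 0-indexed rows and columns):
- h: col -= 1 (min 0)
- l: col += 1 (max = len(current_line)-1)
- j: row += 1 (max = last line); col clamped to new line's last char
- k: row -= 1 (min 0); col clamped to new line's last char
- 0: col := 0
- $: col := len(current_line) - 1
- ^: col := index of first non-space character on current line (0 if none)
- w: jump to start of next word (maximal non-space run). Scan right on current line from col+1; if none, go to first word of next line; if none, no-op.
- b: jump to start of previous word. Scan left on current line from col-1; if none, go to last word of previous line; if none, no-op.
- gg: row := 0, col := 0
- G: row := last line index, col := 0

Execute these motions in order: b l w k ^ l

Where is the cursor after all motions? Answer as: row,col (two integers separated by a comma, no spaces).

Answer: 0,1

Derivation:
After 1 (b): row=0 col=0 char='s'
After 2 (l): row=0 col=1 char='n'
After 3 (w): row=0 col=6 char='c'
After 4 (k): row=0 col=6 char='c'
After 5 (^): row=0 col=0 char='s'
After 6 (l): row=0 col=1 char='n'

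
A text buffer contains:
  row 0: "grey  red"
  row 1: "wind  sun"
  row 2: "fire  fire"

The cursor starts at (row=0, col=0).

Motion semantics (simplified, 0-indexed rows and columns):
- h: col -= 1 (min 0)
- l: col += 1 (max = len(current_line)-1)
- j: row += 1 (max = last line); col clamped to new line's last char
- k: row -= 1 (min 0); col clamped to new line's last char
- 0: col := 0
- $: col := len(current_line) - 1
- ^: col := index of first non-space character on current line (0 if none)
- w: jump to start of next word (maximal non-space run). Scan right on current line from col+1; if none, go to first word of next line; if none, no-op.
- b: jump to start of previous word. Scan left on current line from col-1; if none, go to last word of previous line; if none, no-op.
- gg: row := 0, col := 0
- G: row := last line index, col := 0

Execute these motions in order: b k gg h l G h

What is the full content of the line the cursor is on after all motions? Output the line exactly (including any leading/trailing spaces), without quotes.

After 1 (b): row=0 col=0 char='g'
After 2 (k): row=0 col=0 char='g'
After 3 (gg): row=0 col=0 char='g'
After 4 (h): row=0 col=0 char='g'
After 5 (l): row=0 col=1 char='r'
After 6 (G): row=2 col=0 char='f'
After 7 (h): row=2 col=0 char='f'

Answer: fire  fire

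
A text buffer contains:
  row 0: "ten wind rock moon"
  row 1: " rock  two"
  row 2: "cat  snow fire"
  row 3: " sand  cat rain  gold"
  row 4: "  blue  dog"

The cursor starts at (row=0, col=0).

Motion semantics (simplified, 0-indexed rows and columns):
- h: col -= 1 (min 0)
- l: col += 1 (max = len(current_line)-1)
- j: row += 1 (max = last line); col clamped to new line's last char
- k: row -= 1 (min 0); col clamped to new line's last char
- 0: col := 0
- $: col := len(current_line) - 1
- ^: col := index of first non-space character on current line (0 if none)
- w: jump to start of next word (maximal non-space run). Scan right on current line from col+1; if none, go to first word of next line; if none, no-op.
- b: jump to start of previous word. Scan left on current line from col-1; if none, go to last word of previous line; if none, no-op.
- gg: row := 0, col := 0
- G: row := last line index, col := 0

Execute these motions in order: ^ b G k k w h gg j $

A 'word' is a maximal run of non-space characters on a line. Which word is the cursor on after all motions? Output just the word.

After 1 (^): row=0 col=0 char='t'
After 2 (b): row=0 col=0 char='t'
After 3 (G): row=4 col=0 char='_'
After 4 (k): row=3 col=0 char='_'
After 5 (k): row=2 col=0 char='c'
After 6 (w): row=2 col=5 char='s'
After 7 (h): row=2 col=4 char='_'
After 8 (gg): row=0 col=0 char='t'
After 9 (j): row=1 col=0 char='_'
After 10 ($): row=1 col=9 char='o'

Answer: two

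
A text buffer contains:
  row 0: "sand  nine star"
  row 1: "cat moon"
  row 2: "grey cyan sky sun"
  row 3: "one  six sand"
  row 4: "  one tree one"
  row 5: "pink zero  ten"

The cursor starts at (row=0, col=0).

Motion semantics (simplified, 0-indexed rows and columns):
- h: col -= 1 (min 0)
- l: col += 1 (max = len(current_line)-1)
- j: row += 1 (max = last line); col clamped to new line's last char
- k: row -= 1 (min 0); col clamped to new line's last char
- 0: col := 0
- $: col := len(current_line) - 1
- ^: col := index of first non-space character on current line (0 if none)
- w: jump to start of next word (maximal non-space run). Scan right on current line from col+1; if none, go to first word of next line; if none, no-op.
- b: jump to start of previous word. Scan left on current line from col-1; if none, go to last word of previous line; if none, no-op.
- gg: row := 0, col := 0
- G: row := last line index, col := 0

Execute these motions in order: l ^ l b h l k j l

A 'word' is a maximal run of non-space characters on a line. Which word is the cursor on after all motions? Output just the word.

After 1 (l): row=0 col=1 char='a'
After 2 (^): row=0 col=0 char='s'
After 3 (l): row=0 col=1 char='a'
After 4 (b): row=0 col=0 char='s'
After 5 (h): row=0 col=0 char='s'
After 6 (l): row=0 col=1 char='a'
After 7 (k): row=0 col=1 char='a'
After 8 (j): row=1 col=1 char='a'
After 9 (l): row=1 col=2 char='t'

Answer: cat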